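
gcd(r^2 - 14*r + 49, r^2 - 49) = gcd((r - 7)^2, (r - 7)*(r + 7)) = r - 7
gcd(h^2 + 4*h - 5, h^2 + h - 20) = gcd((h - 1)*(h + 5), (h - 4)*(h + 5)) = h + 5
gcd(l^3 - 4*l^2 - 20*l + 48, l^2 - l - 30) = l - 6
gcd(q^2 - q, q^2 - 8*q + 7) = q - 1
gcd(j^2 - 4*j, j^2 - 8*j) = j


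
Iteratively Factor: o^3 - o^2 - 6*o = (o - 3)*(o^2 + 2*o) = (o - 3)*(o + 2)*(o)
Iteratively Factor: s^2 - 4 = (s + 2)*(s - 2)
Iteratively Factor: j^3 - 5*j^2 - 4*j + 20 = (j + 2)*(j^2 - 7*j + 10) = (j - 5)*(j + 2)*(j - 2)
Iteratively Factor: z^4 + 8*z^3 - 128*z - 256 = (z + 4)*(z^3 + 4*z^2 - 16*z - 64) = (z + 4)^2*(z^2 - 16) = (z - 4)*(z + 4)^2*(z + 4)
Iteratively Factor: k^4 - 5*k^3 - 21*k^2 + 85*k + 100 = (k + 1)*(k^3 - 6*k^2 - 15*k + 100) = (k - 5)*(k + 1)*(k^2 - k - 20) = (k - 5)*(k + 1)*(k + 4)*(k - 5)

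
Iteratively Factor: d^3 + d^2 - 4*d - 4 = (d + 1)*(d^2 - 4) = (d + 1)*(d + 2)*(d - 2)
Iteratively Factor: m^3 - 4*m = (m + 2)*(m^2 - 2*m) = (m - 2)*(m + 2)*(m)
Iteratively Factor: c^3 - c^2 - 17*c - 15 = (c + 3)*(c^2 - 4*c - 5) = (c - 5)*(c + 3)*(c + 1)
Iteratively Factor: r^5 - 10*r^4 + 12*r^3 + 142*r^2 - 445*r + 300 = (r + 4)*(r^4 - 14*r^3 + 68*r^2 - 130*r + 75) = (r - 1)*(r + 4)*(r^3 - 13*r^2 + 55*r - 75) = (r - 5)*(r - 1)*(r + 4)*(r^2 - 8*r + 15) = (r - 5)^2*(r - 1)*(r + 4)*(r - 3)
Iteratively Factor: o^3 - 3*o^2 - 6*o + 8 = (o + 2)*(o^2 - 5*o + 4) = (o - 4)*(o + 2)*(o - 1)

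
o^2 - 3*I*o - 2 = (o - 2*I)*(o - I)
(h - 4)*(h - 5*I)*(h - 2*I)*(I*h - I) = I*h^4 + 7*h^3 - 5*I*h^3 - 35*h^2 - 6*I*h^2 + 28*h + 50*I*h - 40*I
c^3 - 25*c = c*(c - 5)*(c + 5)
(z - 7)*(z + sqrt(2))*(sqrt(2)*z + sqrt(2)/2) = sqrt(2)*z^3 - 13*sqrt(2)*z^2/2 + 2*z^2 - 13*z - 7*sqrt(2)*z/2 - 7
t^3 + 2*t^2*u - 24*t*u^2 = t*(t - 4*u)*(t + 6*u)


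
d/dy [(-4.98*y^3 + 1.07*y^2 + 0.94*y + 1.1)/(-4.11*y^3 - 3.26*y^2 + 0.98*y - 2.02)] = (20.6325*y^4 - 2.034*y^3 + 47.8548*y^2 + 2.8492*y - 2.9768)/(16.8921*y^6 + 26.7972*y^5 + 2.572*y^4 + 10.2148*y^3 + 14.1308*y^2 - 3.9592*y + 4.0804)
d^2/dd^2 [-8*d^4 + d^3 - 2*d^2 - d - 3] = -96*d^2 + 6*d - 4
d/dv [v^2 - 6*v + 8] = 2*v - 6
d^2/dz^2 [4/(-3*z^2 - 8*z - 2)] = 8*(9*z^2 + 24*z - 4*(3*z + 4)^2 + 6)/(3*z^2 + 8*z + 2)^3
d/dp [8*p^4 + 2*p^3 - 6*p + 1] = 32*p^3 + 6*p^2 - 6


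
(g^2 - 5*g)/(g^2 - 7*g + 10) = g/(g - 2)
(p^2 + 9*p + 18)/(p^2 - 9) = (p + 6)/(p - 3)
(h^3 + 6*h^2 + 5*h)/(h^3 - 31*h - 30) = h/(h - 6)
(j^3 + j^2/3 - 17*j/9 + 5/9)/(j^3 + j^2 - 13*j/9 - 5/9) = (3*j - 1)/(3*j + 1)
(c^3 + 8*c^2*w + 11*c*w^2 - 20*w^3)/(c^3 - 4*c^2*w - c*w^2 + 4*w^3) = (-c^2 - 9*c*w - 20*w^2)/(-c^2 + 3*c*w + 4*w^2)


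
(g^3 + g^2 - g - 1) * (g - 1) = g^4 - 2*g^2 + 1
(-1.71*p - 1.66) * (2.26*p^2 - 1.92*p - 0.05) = -3.8646*p^3 - 0.468399999999999*p^2 + 3.2727*p + 0.083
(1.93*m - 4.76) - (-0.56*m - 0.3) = 2.49*m - 4.46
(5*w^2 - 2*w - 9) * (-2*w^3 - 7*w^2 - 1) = -10*w^5 - 31*w^4 + 32*w^3 + 58*w^2 + 2*w + 9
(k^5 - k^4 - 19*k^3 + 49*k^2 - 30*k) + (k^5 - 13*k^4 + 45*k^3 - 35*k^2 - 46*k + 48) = 2*k^5 - 14*k^4 + 26*k^3 + 14*k^2 - 76*k + 48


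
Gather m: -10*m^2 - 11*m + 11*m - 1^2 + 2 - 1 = -10*m^2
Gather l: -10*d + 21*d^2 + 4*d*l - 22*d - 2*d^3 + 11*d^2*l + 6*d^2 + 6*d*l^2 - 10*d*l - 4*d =-2*d^3 + 27*d^2 + 6*d*l^2 - 36*d + l*(11*d^2 - 6*d)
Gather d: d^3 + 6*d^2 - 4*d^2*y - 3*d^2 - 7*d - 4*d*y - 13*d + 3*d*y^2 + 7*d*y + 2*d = d^3 + d^2*(3 - 4*y) + d*(3*y^2 + 3*y - 18)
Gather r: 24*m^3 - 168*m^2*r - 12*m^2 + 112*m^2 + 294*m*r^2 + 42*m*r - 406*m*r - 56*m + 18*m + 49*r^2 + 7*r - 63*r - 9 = 24*m^3 + 100*m^2 - 38*m + r^2*(294*m + 49) + r*(-168*m^2 - 364*m - 56) - 9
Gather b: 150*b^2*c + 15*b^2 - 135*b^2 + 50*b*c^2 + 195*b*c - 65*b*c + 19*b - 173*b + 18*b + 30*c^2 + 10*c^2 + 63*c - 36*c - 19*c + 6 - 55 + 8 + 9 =b^2*(150*c - 120) + b*(50*c^2 + 130*c - 136) + 40*c^2 + 8*c - 32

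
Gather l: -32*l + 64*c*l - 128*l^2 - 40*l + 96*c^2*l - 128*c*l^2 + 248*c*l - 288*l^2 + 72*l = l^2*(-128*c - 416) + l*(96*c^2 + 312*c)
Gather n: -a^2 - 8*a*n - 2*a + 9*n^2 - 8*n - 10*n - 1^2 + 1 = -a^2 - 2*a + 9*n^2 + n*(-8*a - 18)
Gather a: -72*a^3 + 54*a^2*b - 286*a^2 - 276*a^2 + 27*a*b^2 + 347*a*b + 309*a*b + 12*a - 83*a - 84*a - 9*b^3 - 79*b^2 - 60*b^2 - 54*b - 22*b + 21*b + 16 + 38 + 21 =-72*a^3 + a^2*(54*b - 562) + a*(27*b^2 + 656*b - 155) - 9*b^3 - 139*b^2 - 55*b + 75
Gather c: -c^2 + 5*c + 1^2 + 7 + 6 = -c^2 + 5*c + 14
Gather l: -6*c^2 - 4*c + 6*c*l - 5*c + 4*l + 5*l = -6*c^2 - 9*c + l*(6*c + 9)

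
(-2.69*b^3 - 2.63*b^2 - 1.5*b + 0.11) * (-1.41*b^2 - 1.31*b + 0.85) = 3.7929*b^5 + 7.2322*b^4 + 3.2738*b^3 - 0.4256*b^2 - 1.4191*b + 0.0935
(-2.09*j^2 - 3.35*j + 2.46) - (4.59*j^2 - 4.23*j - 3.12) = -6.68*j^2 + 0.88*j + 5.58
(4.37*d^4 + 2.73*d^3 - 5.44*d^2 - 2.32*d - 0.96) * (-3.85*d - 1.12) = -16.8245*d^5 - 15.4049*d^4 + 17.8864*d^3 + 15.0248*d^2 + 6.2944*d + 1.0752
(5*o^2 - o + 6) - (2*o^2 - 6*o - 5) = 3*o^2 + 5*o + 11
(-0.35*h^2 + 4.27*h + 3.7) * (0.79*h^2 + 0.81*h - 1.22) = -0.2765*h^4 + 3.0898*h^3 + 6.8087*h^2 - 2.2124*h - 4.514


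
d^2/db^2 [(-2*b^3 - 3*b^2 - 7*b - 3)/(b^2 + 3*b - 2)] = 2*(-20*b^3 + 9*b^2 - 93*b - 87)/(b^6 + 9*b^5 + 21*b^4 - 9*b^3 - 42*b^2 + 36*b - 8)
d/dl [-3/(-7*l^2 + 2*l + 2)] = 6*(1 - 7*l)/(-7*l^2 + 2*l + 2)^2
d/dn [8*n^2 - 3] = 16*n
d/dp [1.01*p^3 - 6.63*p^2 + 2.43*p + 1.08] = 3.03*p^2 - 13.26*p + 2.43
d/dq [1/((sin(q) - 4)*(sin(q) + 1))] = (3 - 2*sin(q))*cos(q)/((sin(q) - 4)^2*(sin(q) + 1)^2)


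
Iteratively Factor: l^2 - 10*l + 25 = (l - 5)*(l - 5)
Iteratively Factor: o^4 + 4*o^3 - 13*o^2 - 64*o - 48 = (o - 4)*(o^3 + 8*o^2 + 19*o + 12) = (o - 4)*(o + 4)*(o^2 + 4*o + 3) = (o - 4)*(o + 1)*(o + 4)*(o + 3)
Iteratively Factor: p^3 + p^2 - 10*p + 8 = (p - 1)*(p^2 + 2*p - 8) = (p - 2)*(p - 1)*(p + 4)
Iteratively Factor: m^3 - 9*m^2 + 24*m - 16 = (m - 4)*(m^2 - 5*m + 4) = (m - 4)^2*(m - 1)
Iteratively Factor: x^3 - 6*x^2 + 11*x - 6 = (x - 3)*(x^2 - 3*x + 2) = (x - 3)*(x - 1)*(x - 2)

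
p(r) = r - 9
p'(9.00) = 1.00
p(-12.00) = -21.00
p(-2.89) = -11.89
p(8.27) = -0.73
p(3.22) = -5.78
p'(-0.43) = 1.00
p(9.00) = 0.00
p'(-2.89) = 1.00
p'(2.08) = 1.00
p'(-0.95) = 1.00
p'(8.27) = 1.00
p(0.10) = -8.90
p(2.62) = -6.38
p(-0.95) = -9.95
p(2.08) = -6.92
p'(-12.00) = 1.00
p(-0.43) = -9.43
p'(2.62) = 1.00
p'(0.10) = 1.00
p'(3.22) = 1.00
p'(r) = 1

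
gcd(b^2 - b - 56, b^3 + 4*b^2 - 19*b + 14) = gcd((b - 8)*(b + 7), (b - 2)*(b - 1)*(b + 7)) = b + 7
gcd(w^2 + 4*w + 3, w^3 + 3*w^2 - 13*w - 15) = w + 1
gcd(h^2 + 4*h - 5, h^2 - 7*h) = 1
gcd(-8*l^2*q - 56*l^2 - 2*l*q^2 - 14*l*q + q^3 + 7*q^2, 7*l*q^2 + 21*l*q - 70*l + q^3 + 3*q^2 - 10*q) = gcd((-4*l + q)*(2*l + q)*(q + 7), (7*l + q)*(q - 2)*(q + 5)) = 1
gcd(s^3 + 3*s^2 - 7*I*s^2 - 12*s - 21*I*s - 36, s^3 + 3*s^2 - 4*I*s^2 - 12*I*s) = s^2 + s*(3 - 4*I) - 12*I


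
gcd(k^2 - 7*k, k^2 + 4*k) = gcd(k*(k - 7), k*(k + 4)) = k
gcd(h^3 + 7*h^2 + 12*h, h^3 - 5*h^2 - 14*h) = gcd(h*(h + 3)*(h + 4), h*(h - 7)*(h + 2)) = h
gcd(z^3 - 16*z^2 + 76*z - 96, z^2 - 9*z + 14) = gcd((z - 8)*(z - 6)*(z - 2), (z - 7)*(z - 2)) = z - 2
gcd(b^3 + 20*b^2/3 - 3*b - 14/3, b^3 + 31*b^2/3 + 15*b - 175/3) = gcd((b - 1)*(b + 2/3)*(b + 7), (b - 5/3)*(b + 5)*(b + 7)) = b + 7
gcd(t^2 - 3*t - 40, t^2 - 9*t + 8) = t - 8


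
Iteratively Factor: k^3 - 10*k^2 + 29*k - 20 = (k - 5)*(k^2 - 5*k + 4) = (k - 5)*(k - 4)*(k - 1)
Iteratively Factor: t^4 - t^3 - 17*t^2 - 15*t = (t - 5)*(t^3 + 4*t^2 + 3*t) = (t - 5)*(t + 3)*(t^2 + t) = t*(t - 5)*(t + 3)*(t + 1)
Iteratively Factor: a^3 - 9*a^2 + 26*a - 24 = (a - 4)*(a^2 - 5*a + 6) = (a - 4)*(a - 3)*(a - 2)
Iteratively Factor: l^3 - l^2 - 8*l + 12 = (l - 2)*(l^2 + l - 6) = (l - 2)^2*(l + 3)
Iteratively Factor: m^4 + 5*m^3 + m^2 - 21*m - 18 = (m + 3)*(m^3 + 2*m^2 - 5*m - 6) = (m + 3)^2*(m^2 - m - 2) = (m - 2)*(m + 3)^2*(m + 1)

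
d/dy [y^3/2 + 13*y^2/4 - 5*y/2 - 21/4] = 3*y^2/2 + 13*y/2 - 5/2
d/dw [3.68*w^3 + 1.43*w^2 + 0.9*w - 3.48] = 11.04*w^2 + 2.86*w + 0.9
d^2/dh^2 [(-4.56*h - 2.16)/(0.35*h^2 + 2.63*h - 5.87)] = (-(0.7*h + 2.63)*(1.4*h + 5.26)*(4.56*h + 2.16) + (9.576*h + 25.4976)*(0.35*h^2 + 2.63*h - 5.87))/(0.35*h^2 + 2.63*h - 5.87)^3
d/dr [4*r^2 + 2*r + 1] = 8*r + 2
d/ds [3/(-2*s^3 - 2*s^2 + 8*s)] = 3*(3*s^2 + 2*s - 4)/(2*s^2*(s^2 + s - 4)^2)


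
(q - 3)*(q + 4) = q^2 + q - 12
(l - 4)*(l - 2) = l^2 - 6*l + 8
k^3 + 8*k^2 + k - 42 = (k - 2)*(k + 3)*(k + 7)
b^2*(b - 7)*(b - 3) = b^4 - 10*b^3 + 21*b^2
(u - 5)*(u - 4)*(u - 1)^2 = u^4 - 11*u^3 + 39*u^2 - 49*u + 20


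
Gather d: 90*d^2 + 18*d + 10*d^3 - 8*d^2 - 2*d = 10*d^3 + 82*d^2 + 16*d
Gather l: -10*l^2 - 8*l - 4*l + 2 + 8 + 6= -10*l^2 - 12*l + 16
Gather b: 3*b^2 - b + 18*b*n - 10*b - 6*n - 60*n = 3*b^2 + b*(18*n - 11) - 66*n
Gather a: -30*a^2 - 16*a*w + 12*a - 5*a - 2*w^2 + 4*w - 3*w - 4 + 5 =-30*a^2 + a*(7 - 16*w) - 2*w^2 + w + 1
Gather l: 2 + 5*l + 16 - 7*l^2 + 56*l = -7*l^2 + 61*l + 18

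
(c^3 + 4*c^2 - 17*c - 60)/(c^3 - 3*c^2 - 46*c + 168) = (c^2 + 8*c + 15)/(c^2 + c - 42)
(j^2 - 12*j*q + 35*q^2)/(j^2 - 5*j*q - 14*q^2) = (j - 5*q)/(j + 2*q)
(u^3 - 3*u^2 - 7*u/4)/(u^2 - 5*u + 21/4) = u*(2*u + 1)/(2*u - 3)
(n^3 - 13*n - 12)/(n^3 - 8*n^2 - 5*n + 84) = (n + 1)/(n - 7)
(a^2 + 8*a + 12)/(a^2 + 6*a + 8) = (a + 6)/(a + 4)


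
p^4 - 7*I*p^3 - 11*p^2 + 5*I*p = p*(p - 5*I)*(p - I)^2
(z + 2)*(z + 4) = z^2 + 6*z + 8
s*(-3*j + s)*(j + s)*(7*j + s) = -21*j^3*s - 17*j^2*s^2 + 5*j*s^3 + s^4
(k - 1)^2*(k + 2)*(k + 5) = k^4 + 5*k^3 - 3*k^2 - 13*k + 10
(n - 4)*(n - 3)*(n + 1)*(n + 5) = n^4 - n^3 - 25*n^2 + 37*n + 60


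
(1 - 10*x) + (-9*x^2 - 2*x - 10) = -9*x^2 - 12*x - 9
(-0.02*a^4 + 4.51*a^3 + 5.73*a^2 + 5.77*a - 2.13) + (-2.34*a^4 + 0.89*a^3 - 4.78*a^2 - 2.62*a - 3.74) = -2.36*a^4 + 5.4*a^3 + 0.95*a^2 + 3.15*a - 5.87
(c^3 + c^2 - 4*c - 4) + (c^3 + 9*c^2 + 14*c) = 2*c^3 + 10*c^2 + 10*c - 4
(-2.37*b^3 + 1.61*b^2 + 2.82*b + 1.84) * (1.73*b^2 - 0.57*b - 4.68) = -4.1001*b^5 + 4.1362*b^4 + 15.0525*b^3 - 5.959*b^2 - 14.2464*b - 8.6112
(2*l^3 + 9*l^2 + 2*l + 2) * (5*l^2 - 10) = 10*l^5 + 45*l^4 - 10*l^3 - 80*l^2 - 20*l - 20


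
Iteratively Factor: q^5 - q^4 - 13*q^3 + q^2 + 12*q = (q + 3)*(q^4 - 4*q^3 - q^2 + 4*q) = (q - 4)*(q + 3)*(q^3 - q) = (q - 4)*(q - 1)*(q + 3)*(q^2 + q) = (q - 4)*(q - 1)*(q + 1)*(q + 3)*(q)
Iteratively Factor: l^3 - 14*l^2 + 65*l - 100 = (l - 5)*(l^2 - 9*l + 20) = (l - 5)*(l - 4)*(l - 5)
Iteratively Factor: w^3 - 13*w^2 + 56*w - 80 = (w - 5)*(w^2 - 8*w + 16) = (w - 5)*(w - 4)*(w - 4)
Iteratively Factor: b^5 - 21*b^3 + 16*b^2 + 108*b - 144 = (b + 4)*(b^4 - 4*b^3 - 5*b^2 + 36*b - 36) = (b - 2)*(b + 4)*(b^3 - 2*b^2 - 9*b + 18) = (b - 3)*(b - 2)*(b + 4)*(b^2 + b - 6) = (b - 3)*(b - 2)^2*(b + 4)*(b + 3)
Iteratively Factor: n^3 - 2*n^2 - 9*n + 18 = (n + 3)*(n^2 - 5*n + 6) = (n - 3)*(n + 3)*(n - 2)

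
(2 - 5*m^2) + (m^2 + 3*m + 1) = -4*m^2 + 3*m + 3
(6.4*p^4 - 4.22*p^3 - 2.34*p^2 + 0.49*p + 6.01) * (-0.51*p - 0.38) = -3.264*p^5 - 0.2798*p^4 + 2.797*p^3 + 0.6393*p^2 - 3.2513*p - 2.2838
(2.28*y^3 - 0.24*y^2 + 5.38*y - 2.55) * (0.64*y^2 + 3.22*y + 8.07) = 1.4592*y^5 + 7.188*y^4 + 21.07*y^3 + 13.7548*y^2 + 35.2056*y - 20.5785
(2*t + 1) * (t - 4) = 2*t^2 - 7*t - 4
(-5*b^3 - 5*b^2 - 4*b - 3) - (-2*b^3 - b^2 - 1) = -3*b^3 - 4*b^2 - 4*b - 2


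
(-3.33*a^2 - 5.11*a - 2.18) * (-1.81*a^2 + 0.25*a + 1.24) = 6.0273*a^4 + 8.4166*a^3 - 1.4609*a^2 - 6.8814*a - 2.7032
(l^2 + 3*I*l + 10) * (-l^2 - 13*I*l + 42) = -l^4 - 16*I*l^3 + 71*l^2 - 4*I*l + 420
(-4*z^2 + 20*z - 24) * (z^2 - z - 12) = -4*z^4 + 24*z^3 + 4*z^2 - 216*z + 288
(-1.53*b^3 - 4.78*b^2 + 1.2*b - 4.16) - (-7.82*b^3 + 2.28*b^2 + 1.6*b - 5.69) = 6.29*b^3 - 7.06*b^2 - 0.4*b + 1.53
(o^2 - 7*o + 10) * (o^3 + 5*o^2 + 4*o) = o^5 - 2*o^4 - 21*o^3 + 22*o^2 + 40*o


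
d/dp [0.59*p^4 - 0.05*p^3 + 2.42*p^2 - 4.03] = p*(2.36*p^2 - 0.15*p + 4.84)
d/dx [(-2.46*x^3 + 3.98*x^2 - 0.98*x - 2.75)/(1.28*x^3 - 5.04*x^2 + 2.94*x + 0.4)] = (-1.77635683940025e-15*x^5 + 7.304*x^4 - 11.956*x^3 + 14.37*x^2 - 24.536*x + 7.693)/(1.6384*x^6 - 12.9024*x^5 + 32.928*x^4 - 28.6112*x^3 + 4.6116*x^2 + 2.352*x + 0.16)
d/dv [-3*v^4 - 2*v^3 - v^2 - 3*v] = -12*v^3 - 6*v^2 - 2*v - 3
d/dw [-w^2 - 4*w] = -2*w - 4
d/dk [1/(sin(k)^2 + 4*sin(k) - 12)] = -2*(sin(k) + 2)*cos(k)/(sin(k)^2 + 4*sin(k) - 12)^2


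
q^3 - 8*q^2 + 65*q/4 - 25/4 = (q - 5)*(q - 5/2)*(q - 1/2)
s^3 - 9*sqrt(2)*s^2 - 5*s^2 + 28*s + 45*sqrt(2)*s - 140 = (s - 5)*(s - 7*sqrt(2))*(s - 2*sqrt(2))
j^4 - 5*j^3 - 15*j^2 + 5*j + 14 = (j - 7)*(j - 1)*(j + 1)*(j + 2)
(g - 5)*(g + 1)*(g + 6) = g^3 + 2*g^2 - 29*g - 30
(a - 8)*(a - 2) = a^2 - 10*a + 16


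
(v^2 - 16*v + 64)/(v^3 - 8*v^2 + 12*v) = (v^2 - 16*v + 64)/(v*(v^2 - 8*v + 12))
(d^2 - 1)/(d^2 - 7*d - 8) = (d - 1)/(d - 8)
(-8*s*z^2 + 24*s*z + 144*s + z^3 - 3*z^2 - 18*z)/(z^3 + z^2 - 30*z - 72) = (-8*s + z)/(z + 4)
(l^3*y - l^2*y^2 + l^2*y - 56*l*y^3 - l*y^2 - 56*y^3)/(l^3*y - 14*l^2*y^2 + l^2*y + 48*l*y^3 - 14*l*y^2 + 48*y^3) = (-l - 7*y)/(-l + 6*y)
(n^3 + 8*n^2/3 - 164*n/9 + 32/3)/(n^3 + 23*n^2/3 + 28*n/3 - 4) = (9*n^2 - 30*n + 16)/(3*(3*n^2 + 5*n - 2))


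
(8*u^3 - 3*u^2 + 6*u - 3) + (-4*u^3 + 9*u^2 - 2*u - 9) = 4*u^3 + 6*u^2 + 4*u - 12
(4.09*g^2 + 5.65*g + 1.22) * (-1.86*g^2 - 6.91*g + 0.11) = -7.6074*g^4 - 38.7709*g^3 - 40.8608*g^2 - 7.8087*g + 0.1342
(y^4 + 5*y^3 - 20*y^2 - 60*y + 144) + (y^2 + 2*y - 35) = y^4 + 5*y^3 - 19*y^2 - 58*y + 109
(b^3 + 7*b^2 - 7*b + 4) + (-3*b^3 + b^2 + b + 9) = -2*b^3 + 8*b^2 - 6*b + 13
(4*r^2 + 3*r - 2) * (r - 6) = 4*r^3 - 21*r^2 - 20*r + 12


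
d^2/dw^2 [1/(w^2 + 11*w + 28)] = 2*(-w^2 - 11*w + (2*w + 11)^2 - 28)/(w^2 + 11*w + 28)^3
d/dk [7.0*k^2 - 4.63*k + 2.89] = 14.0*k - 4.63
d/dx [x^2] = 2*x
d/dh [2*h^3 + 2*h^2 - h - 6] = 6*h^2 + 4*h - 1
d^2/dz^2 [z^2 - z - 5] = 2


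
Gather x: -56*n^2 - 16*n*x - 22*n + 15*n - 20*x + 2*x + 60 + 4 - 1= -56*n^2 - 7*n + x*(-16*n - 18) + 63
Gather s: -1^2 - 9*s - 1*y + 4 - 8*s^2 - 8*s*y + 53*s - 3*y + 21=-8*s^2 + s*(44 - 8*y) - 4*y + 24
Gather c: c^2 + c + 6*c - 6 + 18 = c^2 + 7*c + 12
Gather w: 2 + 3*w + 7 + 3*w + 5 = 6*w + 14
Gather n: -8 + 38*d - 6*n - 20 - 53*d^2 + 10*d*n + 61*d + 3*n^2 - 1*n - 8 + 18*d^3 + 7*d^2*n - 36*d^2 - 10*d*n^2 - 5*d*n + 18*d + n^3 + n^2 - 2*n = 18*d^3 - 89*d^2 + 117*d + n^3 + n^2*(4 - 10*d) + n*(7*d^2 + 5*d - 9) - 36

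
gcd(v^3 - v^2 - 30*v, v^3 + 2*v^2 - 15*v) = v^2 + 5*v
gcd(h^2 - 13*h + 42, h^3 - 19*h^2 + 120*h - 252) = h^2 - 13*h + 42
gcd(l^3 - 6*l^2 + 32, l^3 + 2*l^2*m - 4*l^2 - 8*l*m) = l - 4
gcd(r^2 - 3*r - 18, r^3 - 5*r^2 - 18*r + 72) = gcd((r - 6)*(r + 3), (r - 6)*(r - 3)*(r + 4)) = r - 6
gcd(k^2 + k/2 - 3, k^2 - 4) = k + 2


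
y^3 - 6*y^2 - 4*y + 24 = (y - 6)*(y - 2)*(y + 2)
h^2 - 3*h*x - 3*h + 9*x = (h - 3)*(h - 3*x)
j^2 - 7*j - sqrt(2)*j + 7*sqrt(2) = (j - 7)*(j - sqrt(2))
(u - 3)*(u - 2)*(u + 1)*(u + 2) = u^4 - 2*u^3 - 7*u^2 + 8*u + 12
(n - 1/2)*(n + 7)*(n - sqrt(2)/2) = n^3 - sqrt(2)*n^2/2 + 13*n^2/2 - 13*sqrt(2)*n/4 - 7*n/2 + 7*sqrt(2)/4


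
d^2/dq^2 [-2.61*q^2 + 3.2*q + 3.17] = -5.22000000000000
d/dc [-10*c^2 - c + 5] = -20*c - 1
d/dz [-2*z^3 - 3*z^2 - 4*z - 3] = -6*z^2 - 6*z - 4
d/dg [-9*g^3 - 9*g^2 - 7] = 9*g*(-3*g - 2)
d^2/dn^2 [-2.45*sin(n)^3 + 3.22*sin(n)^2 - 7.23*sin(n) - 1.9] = 9.0675*sin(n) - 5.5125*sin(3*n) + 6.44*cos(2*n)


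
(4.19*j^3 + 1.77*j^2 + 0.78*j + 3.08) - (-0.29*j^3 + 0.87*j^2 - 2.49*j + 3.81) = 4.48*j^3 + 0.9*j^2 + 3.27*j - 0.73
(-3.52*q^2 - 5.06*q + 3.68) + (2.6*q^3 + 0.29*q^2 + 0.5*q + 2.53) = 2.6*q^3 - 3.23*q^2 - 4.56*q + 6.21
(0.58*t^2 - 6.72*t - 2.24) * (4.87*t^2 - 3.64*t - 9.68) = 2.8246*t^4 - 34.8376*t^3 + 7.9376*t^2 + 73.2032*t + 21.6832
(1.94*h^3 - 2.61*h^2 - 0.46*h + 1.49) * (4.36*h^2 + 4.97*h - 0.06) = 8.4584*h^5 - 1.7378*h^4 - 15.0937*h^3 + 4.3668*h^2 + 7.4329*h - 0.0894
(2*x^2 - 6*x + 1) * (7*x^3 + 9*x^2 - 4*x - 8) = 14*x^5 - 24*x^4 - 55*x^3 + 17*x^2 + 44*x - 8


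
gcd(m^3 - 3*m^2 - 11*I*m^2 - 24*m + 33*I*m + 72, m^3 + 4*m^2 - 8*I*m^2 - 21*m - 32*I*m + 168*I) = m^2 + m*(-3 - 8*I) + 24*I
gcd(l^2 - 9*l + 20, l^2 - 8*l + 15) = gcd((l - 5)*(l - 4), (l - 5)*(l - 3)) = l - 5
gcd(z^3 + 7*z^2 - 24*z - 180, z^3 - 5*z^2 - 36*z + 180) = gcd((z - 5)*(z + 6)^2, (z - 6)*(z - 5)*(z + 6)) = z^2 + z - 30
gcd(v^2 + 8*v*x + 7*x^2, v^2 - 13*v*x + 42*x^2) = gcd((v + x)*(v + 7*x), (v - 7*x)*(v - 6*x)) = 1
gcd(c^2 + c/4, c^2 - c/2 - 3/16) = c + 1/4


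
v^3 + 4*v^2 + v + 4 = (v + 4)*(v - I)*(v + I)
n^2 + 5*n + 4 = (n + 1)*(n + 4)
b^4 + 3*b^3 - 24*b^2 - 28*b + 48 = (b - 4)*(b - 1)*(b + 2)*(b + 6)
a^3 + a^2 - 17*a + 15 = (a - 3)*(a - 1)*(a + 5)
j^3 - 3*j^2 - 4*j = j*(j - 4)*(j + 1)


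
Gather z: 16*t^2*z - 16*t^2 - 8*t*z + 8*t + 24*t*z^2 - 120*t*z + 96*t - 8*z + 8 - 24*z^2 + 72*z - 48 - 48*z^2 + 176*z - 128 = -16*t^2 + 104*t + z^2*(24*t - 72) + z*(16*t^2 - 128*t + 240) - 168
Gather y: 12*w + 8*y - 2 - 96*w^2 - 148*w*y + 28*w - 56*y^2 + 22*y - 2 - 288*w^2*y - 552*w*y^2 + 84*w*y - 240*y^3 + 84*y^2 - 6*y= -96*w^2 + 40*w - 240*y^3 + y^2*(28 - 552*w) + y*(-288*w^2 - 64*w + 24) - 4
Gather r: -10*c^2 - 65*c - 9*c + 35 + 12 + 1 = -10*c^2 - 74*c + 48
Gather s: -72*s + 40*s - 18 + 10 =-32*s - 8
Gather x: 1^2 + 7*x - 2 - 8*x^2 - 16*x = -8*x^2 - 9*x - 1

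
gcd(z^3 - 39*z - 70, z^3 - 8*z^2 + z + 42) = z^2 - 5*z - 14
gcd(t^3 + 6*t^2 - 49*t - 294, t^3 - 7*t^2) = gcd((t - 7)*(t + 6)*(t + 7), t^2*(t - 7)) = t - 7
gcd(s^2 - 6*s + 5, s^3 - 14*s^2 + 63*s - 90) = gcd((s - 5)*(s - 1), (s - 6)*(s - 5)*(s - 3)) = s - 5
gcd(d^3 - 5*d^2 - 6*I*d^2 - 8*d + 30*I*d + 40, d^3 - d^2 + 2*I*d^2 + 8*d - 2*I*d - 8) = d - 2*I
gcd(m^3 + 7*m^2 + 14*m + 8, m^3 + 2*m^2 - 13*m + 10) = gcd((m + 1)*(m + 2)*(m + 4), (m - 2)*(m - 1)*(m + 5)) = 1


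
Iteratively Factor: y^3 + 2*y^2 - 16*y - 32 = (y + 4)*(y^2 - 2*y - 8) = (y + 2)*(y + 4)*(y - 4)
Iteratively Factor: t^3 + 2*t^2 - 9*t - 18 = (t - 3)*(t^2 + 5*t + 6) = (t - 3)*(t + 2)*(t + 3)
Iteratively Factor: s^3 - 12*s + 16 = (s - 2)*(s^2 + 2*s - 8) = (s - 2)*(s + 4)*(s - 2)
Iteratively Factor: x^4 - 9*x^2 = (x + 3)*(x^3 - 3*x^2) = x*(x + 3)*(x^2 - 3*x) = x^2*(x + 3)*(x - 3)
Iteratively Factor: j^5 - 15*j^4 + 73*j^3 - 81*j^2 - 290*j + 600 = (j - 5)*(j^4 - 10*j^3 + 23*j^2 + 34*j - 120) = (j - 5)^2*(j^3 - 5*j^2 - 2*j + 24) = (j - 5)^2*(j - 4)*(j^2 - j - 6) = (j - 5)^2*(j - 4)*(j + 2)*(j - 3)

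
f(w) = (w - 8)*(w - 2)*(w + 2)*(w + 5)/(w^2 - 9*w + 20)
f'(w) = (9 - 2*w)*(w - 8)*(w - 2)*(w + 2)*(w + 5)/(w^2 - 9*w + 20)^2 + (w - 8)*(w - 2)*(w + 2)/(w^2 - 9*w + 20) + (w - 8)*(w - 2)*(w + 5)/(w^2 - 9*w + 20) + (w - 8)*(w + 2)*(w + 5)/(w^2 - 9*w + 20) + (w - 2)*(w + 2)*(w + 5)/(w^2 - 9*w + 20)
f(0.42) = 9.58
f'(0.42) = 3.17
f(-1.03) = 3.47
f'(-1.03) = 4.19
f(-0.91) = 3.98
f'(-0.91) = 4.30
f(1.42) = 9.07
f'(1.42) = -6.90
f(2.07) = -2.11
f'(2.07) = -32.45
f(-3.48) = -2.23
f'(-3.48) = 0.08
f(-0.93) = 3.90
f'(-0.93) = 4.28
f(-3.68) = -2.21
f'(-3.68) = -0.32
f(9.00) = 53.90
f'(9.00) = 46.10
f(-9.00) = 28.77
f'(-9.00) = -11.34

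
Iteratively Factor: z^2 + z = (z)*(z + 1)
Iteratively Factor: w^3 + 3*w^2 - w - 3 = (w + 3)*(w^2 - 1) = (w + 1)*(w + 3)*(w - 1)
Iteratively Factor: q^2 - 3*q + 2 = (q - 2)*(q - 1)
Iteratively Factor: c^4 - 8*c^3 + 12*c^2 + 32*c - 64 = (c - 4)*(c^3 - 4*c^2 - 4*c + 16) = (c - 4)^2*(c^2 - 4) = (c - 4)^2*(c + 2)*(c - 2)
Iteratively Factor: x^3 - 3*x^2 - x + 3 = (x + 1)*(x^2 - 4*x + 3) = (x - 1)*(x + 1)*(x - 3)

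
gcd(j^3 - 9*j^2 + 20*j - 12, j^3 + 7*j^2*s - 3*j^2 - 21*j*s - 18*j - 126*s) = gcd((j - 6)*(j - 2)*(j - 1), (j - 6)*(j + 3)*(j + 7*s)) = j - 6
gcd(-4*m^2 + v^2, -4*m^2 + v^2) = -4*m^2 + v^2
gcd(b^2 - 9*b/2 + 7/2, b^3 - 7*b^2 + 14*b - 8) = b - 1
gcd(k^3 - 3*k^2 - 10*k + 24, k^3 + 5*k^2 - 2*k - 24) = k^2 + k - 6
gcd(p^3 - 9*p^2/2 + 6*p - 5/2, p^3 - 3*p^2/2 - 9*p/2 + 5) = p^2 - 7*p/2 + 5/2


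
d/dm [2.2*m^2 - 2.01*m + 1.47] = 4.4*m - 2.01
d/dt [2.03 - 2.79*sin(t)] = -2.79*cos(t)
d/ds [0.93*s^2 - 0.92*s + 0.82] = 1.86*s - 0.92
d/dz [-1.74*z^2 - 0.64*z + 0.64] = -3.48*z - 0.64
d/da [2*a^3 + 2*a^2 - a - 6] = 6*a^2 + 4*a - 1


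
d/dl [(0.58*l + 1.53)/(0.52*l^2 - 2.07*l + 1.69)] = (-0.3016*l^2 - 1.5912*l + 4.1473)/(0.2704*l^4 - 2.1528*l^3 + 6.0425*l^2 - 6.9966*l + 2.8561)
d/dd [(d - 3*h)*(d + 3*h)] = 2*d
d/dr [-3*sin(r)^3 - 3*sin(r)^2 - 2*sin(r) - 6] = (-6*sin(r) + 9*cos(r)^2 - 11)*cos(r)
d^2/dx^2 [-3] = 0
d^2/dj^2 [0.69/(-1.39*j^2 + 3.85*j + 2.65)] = (-2.666298*j^2 + 7.38507*j + 0.69*(2.78*j - 3.85)*(5.56*j - 7.7) + 5.08323)/(-1.39*j^2 + 3.85*j + 2.65)^3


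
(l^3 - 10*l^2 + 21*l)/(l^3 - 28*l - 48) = l*(-l^2 + 10*l - 21)/(-l^3 + 28*l + 48)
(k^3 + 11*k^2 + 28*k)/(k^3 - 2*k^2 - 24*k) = (k + 7)/(k - 6)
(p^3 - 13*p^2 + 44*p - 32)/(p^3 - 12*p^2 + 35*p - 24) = (p - 4)/(p - 3)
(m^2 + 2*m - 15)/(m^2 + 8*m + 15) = (m - 3)/(m + 3)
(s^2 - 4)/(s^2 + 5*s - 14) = (s + 2)/(s + 7)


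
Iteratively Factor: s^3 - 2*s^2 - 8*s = (s - 4)*(s^2 + 2*s) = (s - 4)*(s + 2)*(s)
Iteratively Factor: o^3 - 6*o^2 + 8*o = (o - 2)*(o^2 - 4*o) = o*(o - 2)*(o - 4)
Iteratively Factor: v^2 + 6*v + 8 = (v + 2)*(v + 4)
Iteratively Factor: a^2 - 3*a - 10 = (a + 2)*(a - 5)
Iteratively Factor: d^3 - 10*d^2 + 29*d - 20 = (d - 1)*(d^2 - 9*d + 20) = (d - 5)*(d - 1)*(d - 4)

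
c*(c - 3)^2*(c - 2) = c^4 - 8*c^3 + 21*c^2 - 18*c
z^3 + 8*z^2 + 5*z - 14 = (z - 1)*(z + 2)*(z + 7)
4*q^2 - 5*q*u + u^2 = (-4*q + u)*(-q + u)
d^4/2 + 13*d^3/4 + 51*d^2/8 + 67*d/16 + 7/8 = (d/2 + 1)*(d + 1/2)^2*(d + 7/2)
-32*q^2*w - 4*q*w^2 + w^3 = w*(-8*q + w)*(4*q + w)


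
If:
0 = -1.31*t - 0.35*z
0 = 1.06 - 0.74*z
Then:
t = -0.38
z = 1.43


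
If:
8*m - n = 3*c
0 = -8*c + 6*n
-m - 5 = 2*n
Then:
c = -120/77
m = -65/77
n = -160/77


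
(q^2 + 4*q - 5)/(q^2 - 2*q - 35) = (q - 1)/(q - 7)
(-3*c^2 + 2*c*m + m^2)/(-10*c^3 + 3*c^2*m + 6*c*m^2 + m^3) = (3*c + m)/(10*c^2 + 7*c*m + m^2)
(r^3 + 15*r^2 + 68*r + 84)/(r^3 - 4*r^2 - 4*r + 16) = (r^2 + 13*r + 42)/(r^2 - 6*r + 8)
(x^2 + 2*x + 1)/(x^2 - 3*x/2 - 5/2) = 2*(x + 1)/(2*x - 5)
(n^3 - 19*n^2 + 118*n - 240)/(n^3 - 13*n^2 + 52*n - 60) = (n - 8)/(n - 2)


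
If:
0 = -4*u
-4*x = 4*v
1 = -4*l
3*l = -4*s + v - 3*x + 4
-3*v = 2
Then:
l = -1/4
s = 25/48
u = 0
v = -2/3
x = 2/3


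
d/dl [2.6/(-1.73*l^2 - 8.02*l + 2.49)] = (8.996*l + 20.852)/(1.73*l^2 + 8.02*l - 2.49)^2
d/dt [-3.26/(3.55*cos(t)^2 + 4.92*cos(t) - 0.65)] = -(23.146*cos(t) + 16.0392)*sin(t)/(3.55*cos(t)^2 + 4.92*cos(t) - 0.65)^2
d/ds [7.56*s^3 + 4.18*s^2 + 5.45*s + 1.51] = 22.68*s^2 + 8.36*s + 5.45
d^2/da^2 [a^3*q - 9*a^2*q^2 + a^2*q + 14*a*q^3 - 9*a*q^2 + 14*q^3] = 2*q*(3*a - 9*q + 1)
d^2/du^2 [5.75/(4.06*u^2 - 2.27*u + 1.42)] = (-189.5614*u^2 + 105.9863*u + 5.75*(8.12*u - 2.27)*(16.24*u - 4.54) - 66.2998)/(4.06*u^2 - 2.27*u + 1.42)^3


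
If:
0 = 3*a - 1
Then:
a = 1/3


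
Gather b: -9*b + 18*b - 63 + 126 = 9*b + 63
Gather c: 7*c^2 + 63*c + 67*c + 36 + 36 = 7*c^2 + 130*c + 72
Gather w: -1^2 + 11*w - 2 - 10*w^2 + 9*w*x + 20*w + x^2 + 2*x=-10*w^2 + w*(9*x + 31) + x^2 + 2*x - 3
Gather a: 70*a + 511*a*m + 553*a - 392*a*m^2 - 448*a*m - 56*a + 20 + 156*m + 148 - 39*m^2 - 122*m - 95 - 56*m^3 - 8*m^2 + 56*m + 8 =a*(-392*m^2 + 63*m + 567) - 56*m^3 - 47*m^2 + 90*m + 81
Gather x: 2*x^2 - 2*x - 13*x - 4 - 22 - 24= 2*x^2 - 15*x - 50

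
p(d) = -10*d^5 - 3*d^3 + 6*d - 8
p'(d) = -50*d^4 - 9*d^2 + 6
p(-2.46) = 922.80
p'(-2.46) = -1879.56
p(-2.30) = 658.34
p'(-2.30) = -1440.82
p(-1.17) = 11.71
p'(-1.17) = -100.01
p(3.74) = -7459.92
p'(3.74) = -9902.54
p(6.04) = -81019.60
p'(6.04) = -66867.69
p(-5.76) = 63934.13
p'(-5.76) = -55330.26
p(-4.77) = 24983.00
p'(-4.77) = -26083.50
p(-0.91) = -4.96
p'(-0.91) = -35.74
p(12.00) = -2493440.00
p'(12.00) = -1038090.00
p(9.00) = -592631.00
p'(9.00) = -328773.00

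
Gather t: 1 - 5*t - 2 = -5*t - 1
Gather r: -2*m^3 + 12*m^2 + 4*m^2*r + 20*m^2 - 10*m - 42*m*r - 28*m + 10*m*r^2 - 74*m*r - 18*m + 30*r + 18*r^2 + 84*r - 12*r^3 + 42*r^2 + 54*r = -2*m^3 + 32*m^2 - 56*m - 12*r^3 + r^2*(10*m + 60) + r*(4*m^2 - 116*m + 168)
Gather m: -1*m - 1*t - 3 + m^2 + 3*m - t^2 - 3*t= m^2 + 2*m - t^2 - 4*t - 3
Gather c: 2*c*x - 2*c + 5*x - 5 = c*(2*x - 2) + 5*x - 5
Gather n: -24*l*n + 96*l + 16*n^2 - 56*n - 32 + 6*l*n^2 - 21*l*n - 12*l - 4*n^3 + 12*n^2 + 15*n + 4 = 84*l - 4*n^3 + n^2*(6*l + 28) + n*(-45*l - 41) - 28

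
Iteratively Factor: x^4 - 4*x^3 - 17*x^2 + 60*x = (x + 4)*(x^3 - 8*x^2 + 15*x) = x*(x + 4)*(x^2 - 8*x + 15) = x*(x - 3)*(x + 4)*(x - 5)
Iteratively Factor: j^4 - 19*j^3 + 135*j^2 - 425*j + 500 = (j - 4)*(j^3 - 15*j^2 + 75*j - 125) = (j - 5)*(j - 4)*(j^2 - 10*j + 25) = (j - 5)^2*(j - 4)*(j - 5)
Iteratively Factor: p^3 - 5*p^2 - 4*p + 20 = (p + 2)*(p^2 - 7*p + 10) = (p - 5)*(p + 2)*(p - 2)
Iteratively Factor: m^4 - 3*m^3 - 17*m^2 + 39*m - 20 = (m - 1)*(m^3 - 2*m^2 - 19*m + 20) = (m - 5)*(m - 1)*(m^2 + 3*m - 4) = (m - 5)*(m - 1)*(m + 4)*(m - 1)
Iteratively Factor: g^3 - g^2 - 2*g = (g + 1)*(g^2 - 2*g) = (g - 2)*(g + 1)*(g)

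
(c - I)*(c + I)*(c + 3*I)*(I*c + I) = I*c^4 - 3*c^3 + I*c^3 - 3*c^2 + I*c^2 - 3*c + I*c - 3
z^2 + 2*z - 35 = (z - 5)*(z + 7)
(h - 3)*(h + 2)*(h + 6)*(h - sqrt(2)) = h^4 - sqrt(2)*h^3 + 5*h^3 - 12*h^2 - 5*sqrt(2)*h^2 - 36*h + 12*sqrt(2)*h + 36*sqrt(2)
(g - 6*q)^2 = g^2 - 12*g*q + 36*q^2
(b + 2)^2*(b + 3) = b^3 + 7*b^2 + 16*b + 12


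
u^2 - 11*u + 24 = (u - 8)*(u - 3)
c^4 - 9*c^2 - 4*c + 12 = (c - 3)*(c - 1)*(c + 2)^2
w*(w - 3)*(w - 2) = w^3 - 5*w^2 + 6*w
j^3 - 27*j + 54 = (j - 3)^2*(j + 6)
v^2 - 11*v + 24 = (v - 8)*(v - 3)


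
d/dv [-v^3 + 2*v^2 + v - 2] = -3*v^2 + 4*v + 1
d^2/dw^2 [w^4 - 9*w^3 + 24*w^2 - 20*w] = 12*w^2 - 54*w + 48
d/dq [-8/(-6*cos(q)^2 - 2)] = 48*sin(2*q)/(3*cos(2*q) + 5)^2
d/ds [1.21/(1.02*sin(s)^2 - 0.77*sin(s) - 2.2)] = (0.9317 - 2.4684*sin(s))*cos(s)/(-1.02*sin(s)^2 + 0.77*sin(s) + 2.2)^2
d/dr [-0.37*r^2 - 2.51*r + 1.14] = -0.74*r - 2.51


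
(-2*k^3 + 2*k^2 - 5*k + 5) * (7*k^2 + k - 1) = -14*k^5 + 12*k^4 - 31*k^3 + 28*k^2 + 10*k - 5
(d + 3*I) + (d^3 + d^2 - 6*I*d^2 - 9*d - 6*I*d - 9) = d^3 + d^2 - 6*I*d^2 - 8*d - 6*I*d - 9 + 3*I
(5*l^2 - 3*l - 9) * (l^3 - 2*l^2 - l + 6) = 5*l^5 - 13*l^4 - 8*l^3 + 51*l^2 - 9*l - 54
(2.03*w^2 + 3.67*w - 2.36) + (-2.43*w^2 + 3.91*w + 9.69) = -0.4*w^2 + 7.58*w + 7.33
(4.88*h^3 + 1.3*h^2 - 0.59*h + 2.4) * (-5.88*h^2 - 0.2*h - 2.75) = -28.6944*h^5 - 8.62*h^4 - 10.2108*h^3 - 17.569*h^2 + 1.1425*h - 6.6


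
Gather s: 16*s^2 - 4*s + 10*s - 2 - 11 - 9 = 16*s^2 + 6*s - 22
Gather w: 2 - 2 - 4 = -4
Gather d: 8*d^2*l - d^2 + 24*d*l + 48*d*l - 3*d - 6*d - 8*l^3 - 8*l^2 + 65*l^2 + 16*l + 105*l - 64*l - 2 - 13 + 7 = d^2*(8*l - 1) + d*(72*l - 9) - 8*l^3 + 57*l^2 + 57*l - 8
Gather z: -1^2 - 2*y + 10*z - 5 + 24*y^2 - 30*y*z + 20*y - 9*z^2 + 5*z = 24*y^2 + 18*y - 9*z^2 + z*(15 - 30*y) - 6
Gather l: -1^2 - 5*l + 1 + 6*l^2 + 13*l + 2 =6*l^2 + 8*l + 2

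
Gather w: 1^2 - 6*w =1 - 6*w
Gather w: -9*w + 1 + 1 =2 - 9*w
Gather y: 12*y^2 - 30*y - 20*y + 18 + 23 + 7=12*y^2 - 50*y + 48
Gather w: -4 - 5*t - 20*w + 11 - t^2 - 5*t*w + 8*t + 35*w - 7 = -t^2 + 3*t + w*(15 - 5*t)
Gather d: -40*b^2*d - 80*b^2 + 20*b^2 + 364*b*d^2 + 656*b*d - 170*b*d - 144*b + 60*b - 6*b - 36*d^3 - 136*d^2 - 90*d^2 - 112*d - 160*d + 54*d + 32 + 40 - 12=-60*b^2 - 90*b - 36*d^3 + d^2*(364*b - 226) + d*(-40*b^2 + 486*b - 218) + 60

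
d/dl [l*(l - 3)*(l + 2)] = 3*l^2 - 2*l - 6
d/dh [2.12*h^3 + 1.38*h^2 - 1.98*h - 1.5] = 6.36*h^2 + 2.76*h - 1.98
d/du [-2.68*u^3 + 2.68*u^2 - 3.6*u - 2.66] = -8.04*u^2 + 5.36*u - 3.6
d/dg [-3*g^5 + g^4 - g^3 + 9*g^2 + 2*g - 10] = -15*g^4 + 4*g^3 - 3*g^2 + 18*g + 2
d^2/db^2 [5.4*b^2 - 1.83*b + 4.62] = 10.8000000000000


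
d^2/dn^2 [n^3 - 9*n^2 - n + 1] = 6*n - 18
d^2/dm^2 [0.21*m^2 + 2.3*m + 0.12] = 0.420000000000000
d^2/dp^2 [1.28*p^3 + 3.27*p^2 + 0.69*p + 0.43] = 7.68*p + 6.54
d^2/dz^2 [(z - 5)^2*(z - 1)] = 6*z - 22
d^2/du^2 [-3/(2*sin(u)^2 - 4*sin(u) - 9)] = 12*(-4*sin(u)^4 + 6*sin(u)^3 - 16*sin(u)^2 - 3*sin(u) + 17)/(4*sin(u) + cos(2*u) + 8)^3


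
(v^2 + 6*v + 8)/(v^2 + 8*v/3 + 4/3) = 3*(v + 4)/(3*v + 2)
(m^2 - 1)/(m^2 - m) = (m + 1)/m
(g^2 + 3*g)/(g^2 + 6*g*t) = (g + 3)/(g + 6*t)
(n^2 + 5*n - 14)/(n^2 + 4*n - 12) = (n + 7)/(n + 6)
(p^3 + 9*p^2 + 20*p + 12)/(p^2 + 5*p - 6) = (p^2 + 3*p + 2)/(p - 1)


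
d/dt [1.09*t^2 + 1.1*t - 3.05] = 2.18*t + 1.1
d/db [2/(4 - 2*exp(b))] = exp(b)/(exp(b) - 2)^2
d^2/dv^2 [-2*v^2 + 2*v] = -4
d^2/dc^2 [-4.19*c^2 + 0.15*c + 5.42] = -8.38000000000000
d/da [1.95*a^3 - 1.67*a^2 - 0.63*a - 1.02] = 5.85*a^2 - 3.34*a - 0.63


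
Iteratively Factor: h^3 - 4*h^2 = (h)*(h^2 - 4*h) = h*(h - 4)*(h)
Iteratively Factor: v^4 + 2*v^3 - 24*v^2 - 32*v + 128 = (v - 4)*(v^3 + 6*v^2 - 32) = (v - 4)*(v + 4)*(v^2 + 2*v - 8) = (v - 4)*(v + 4)^2*(v - 2)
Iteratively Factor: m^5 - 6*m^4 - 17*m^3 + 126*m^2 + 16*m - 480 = (m - 4)*(m^4 - 2*m^3 - 25*m^2 + 26*m + 120) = (m - 5)*(m - 4)*(m^3 + 3*m^2 - 10*m - 24) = (m - 5)*(m - 4)*(m - 3)*(m^2 + 6*m + 8) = (m - 5)*(m - 4)*(m - 3)*(m + 2)*(m + 4)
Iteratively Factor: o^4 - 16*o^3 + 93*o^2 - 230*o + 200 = (o - 4)*(o^3 - 12*o^2 + 45*o - 50) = (o - 4)*(o - 2)*(o^2 - 10*o + 25) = (o - 5)*(o - 4)*(o - 2)*(o - 5)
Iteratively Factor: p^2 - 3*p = (p)*(p - 3)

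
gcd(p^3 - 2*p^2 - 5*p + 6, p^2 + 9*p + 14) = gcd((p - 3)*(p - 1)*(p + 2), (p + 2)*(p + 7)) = p + 2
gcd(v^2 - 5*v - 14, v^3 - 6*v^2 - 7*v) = v - 7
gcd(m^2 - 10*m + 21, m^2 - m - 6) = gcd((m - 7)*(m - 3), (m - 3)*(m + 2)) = m - 3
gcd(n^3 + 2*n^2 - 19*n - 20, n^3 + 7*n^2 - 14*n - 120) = n^2 + n - 20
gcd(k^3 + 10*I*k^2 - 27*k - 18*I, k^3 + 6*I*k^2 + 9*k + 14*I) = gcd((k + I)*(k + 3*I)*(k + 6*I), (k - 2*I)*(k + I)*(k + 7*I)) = k + I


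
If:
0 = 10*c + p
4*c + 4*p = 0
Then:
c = 0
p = 0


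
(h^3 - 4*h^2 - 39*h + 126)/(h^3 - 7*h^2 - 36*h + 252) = (h - 3)/(h - 6)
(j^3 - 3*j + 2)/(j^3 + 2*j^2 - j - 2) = (j - 1)/(j + 1)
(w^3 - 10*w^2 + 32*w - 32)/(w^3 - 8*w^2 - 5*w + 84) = (w^2 - 6*w + 8)/(w^2 - 4*w - 21)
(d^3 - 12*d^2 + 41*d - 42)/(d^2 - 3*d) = d - 9 + 14/d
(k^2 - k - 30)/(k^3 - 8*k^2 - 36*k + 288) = (k + 5)/(k^2 - 2*k - 48)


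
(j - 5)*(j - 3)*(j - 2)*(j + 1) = j^4 - 9*j^3 + 21*j^2 + j - 30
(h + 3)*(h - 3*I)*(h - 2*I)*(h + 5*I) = h^4 + 3*h^3 + 19*h^2 + 57*h - 30*I*h - 90*I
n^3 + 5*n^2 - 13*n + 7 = (n - 1)^2*(n + 7)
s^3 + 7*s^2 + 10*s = s*(s + 2)*(s + 5)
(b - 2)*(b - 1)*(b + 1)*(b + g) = b^4 + b^3*g - 2*b^3 - 2*b^2*g - b^2 - b*g + 2*b + 2*g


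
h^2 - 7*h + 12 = (h - 4)*(h - 3)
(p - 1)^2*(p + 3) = p^3 + p^2 - 5*p + 3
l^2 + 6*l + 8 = (l + 2)*(l + 4)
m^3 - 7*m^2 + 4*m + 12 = (m - 6)*(m - 2)*(m + 1)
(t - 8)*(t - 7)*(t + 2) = t^3 - 13*t^2 + 26*t + 112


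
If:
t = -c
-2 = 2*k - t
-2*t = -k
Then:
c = 2/3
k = -4/3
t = -2/3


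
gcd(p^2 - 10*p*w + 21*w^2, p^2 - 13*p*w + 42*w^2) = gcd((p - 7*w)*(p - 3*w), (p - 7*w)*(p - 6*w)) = p - 7*w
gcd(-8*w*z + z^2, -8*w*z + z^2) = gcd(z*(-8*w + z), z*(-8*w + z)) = -8*w*z + z^2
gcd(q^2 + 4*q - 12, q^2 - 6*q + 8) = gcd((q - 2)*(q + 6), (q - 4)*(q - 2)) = q - 2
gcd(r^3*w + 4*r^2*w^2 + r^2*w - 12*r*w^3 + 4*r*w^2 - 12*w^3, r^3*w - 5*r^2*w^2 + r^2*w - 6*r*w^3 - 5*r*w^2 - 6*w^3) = r*w + w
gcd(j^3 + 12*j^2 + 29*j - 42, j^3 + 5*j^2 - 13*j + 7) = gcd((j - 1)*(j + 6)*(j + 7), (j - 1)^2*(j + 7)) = j^2 + 6*j - 7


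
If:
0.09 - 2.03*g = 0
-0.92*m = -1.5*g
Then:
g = 0.04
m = 0.07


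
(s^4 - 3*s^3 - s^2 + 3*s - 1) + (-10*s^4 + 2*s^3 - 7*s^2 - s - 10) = -9*s^4 - s^3 - 8*s^2 + 2*s - 11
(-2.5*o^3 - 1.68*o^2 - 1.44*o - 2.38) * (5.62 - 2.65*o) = 6.625*o^4 - 9.598*o^3 - 5.6256*o^2 - 1.7858*o - 13.3756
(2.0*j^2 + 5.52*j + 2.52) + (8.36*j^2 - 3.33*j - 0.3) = 10.36*j^2 + 2.19*j + 2.22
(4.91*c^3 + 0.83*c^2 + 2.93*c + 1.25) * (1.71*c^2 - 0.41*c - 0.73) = 8.3961*c^5 - 0.5938*c^4 + 1.0857*c^3 + 0.3303*c^2 - 2.6514*c - 0.9125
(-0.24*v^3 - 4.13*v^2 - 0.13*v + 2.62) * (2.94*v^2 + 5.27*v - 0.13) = -0.7056*v^5 - 13.407*v^4 - 22.1161*v^3 + 7.5546*v^2 + 13.8243*v - 0.3406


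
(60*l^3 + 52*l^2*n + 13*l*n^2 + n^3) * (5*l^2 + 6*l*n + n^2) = 300*l^5 + 620*l^4*n + 437*l^3*n^2 + 135*l^2*n^3 + 19*l*n^4 + n^5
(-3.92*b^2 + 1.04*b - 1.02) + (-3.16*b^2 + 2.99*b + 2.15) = -7.08*b^2 + 4.03*b + 1.13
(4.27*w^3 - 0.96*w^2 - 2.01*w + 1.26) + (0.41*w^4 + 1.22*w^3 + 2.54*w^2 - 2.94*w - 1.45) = 0.41*w^4 + 5.49*w^3 + 1.58*w^2 - 4.95*w - 0.19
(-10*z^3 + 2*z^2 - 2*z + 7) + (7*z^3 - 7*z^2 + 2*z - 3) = -3*z^3 - 5*z^2 + 4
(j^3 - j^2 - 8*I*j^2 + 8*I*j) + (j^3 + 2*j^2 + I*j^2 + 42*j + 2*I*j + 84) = 2*j^3 + j^2 - 7*I*j^2 + 42*j + 10*I*j + 84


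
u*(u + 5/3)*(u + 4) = u^3 + 17*u^2/3 + 20*u/3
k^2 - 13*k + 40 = (k - 8)*(k - 5)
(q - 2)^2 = q^2 - 4*q + 4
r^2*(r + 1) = r^3 + r^2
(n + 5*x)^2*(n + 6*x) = n^3 + 16*n^2*x + 85*n*x^2 + 150*x^3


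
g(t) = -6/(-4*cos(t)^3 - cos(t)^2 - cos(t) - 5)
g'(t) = -6*(-12*sin(t)*cos(t)^2 - 2*sin(t)*cos(t) - sin(t))/(-4*cos(t)^3 - cos(t)^2 - cos(t) - 5)^2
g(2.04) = 1.37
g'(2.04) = 0.71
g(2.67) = 2.89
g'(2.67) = 5.54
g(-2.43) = 1.95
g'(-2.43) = -2.63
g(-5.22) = 0.97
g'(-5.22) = 0.66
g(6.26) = 0.55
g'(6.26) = -0.02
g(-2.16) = 1.48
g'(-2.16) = -1.08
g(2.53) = 2.26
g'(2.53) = 3.62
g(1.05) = 0.96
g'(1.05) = 0.66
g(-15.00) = 1.96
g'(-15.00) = -2.66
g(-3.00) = 5.41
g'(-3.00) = -7.42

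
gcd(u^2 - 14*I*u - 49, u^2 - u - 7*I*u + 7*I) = u - 7*I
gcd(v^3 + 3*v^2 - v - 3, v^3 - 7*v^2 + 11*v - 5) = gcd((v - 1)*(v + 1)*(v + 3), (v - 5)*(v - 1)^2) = v - 1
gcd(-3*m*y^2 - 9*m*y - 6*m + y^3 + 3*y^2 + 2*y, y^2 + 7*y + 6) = y + 1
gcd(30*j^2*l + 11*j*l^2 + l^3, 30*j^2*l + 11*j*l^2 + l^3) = 30*j^2*l + 11*j*l^2 + l^3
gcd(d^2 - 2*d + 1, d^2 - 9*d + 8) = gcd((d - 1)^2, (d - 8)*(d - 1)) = d - 1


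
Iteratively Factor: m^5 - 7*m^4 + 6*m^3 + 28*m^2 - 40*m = (m - 5)*(m^4 - 2*m^3 - 4*m^2 + 8*m) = m*(m - 5)*(m^3 - 2*m^2 - 4*m + 8) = m*(m - 5)*(m - 2)*(m^2 - 4) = m*(m - 5)*(m - 2)^2*(m + 2)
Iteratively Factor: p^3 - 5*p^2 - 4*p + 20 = (p - 5)*(p^2 - 4) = (p - 5)*(p + 2)*(p - 2)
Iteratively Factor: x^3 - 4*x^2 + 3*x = (x - 3)*(x^2 - x) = (x - 3)*(x - 1)*(x)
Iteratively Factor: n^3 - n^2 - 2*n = (n)*(n^2 - n - 2) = n*(n + 1)*(n - 2)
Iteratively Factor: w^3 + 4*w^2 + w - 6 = (w + 3)*(w^2 + w - 2) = (w + 2)*(w + 3)*(w - 1)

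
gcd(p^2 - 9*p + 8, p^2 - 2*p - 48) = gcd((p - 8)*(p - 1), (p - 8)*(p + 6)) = p - 8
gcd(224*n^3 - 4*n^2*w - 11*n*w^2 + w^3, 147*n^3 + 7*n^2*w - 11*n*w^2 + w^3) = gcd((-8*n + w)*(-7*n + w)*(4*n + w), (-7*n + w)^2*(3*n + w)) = -7*n + w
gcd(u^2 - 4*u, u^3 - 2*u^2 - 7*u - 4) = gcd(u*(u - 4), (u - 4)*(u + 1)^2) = u - 4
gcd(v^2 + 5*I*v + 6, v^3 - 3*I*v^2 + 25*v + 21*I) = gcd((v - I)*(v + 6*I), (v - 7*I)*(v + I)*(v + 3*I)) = 1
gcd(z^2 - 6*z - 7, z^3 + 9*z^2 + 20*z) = 1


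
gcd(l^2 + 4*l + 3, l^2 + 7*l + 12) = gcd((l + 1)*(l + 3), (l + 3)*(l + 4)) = l + 3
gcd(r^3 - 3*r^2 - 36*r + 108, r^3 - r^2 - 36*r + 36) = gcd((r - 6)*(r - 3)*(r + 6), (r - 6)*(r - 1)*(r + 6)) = r^2 - 36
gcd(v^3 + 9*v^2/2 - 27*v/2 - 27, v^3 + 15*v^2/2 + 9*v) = v^2 + 15*v/2 + 9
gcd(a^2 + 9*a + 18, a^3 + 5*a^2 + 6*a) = a + 3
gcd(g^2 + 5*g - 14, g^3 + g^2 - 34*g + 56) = g^2 + 5*g - 14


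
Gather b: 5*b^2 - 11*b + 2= 5*b^2 - 11*b + 2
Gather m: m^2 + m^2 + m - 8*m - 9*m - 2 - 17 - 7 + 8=2*m^2 - 16*m - 18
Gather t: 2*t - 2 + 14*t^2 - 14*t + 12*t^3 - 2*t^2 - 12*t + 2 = 12*t^3 + 12*t^2 - 24*t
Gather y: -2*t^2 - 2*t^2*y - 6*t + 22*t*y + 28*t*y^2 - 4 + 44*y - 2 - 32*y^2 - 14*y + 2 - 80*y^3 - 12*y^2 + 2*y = -2*t^2 - 6*t - 80*y^3 + y^2*(28*t - 44) + y*(-2*t^2 + 22*t + 32) - 4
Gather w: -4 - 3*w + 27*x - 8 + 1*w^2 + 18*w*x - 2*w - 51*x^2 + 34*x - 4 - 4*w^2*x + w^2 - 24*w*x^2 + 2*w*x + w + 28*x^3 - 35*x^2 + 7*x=w^2*(2 - 4*x) + w*(-24*x^2 + 20*x - 4) + 28*x^3 - 86*x^2 + 68*x - 16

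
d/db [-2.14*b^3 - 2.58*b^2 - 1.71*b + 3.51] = -6.42*b^2 - 5.16*b - 1.71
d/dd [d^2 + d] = 2*d + 1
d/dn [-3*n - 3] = -3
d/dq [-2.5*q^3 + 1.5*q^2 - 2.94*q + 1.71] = -7.5*q^2 + 3.0*q - 2.94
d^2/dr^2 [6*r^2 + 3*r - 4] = 12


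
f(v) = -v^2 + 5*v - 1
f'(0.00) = 5.00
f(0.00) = -1.00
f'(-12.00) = 29.00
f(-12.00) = -205.00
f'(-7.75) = 20.50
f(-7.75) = -99.81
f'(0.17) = 4.66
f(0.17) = -0.18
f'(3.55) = -2.10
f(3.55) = 4.15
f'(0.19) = 4.62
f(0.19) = -0.09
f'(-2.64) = 10.28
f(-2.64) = -21.17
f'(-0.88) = 6.76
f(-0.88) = -6.17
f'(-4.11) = 13.22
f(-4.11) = -38.44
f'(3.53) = -2.06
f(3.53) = 4.19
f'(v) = 5 - 2*v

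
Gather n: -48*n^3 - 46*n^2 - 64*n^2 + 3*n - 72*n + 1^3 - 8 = -48*n^3 - 110*n^2 - 69*n - 7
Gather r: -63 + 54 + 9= 0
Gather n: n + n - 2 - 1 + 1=2*n - 2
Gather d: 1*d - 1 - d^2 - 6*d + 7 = -d^2 - 5*d + 6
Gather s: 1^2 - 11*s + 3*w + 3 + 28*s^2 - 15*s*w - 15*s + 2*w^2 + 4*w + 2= 28*s^2 + s*(-15*w - 26) + 2*w^2 + 7*w + 6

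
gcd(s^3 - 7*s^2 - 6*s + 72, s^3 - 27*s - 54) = s^2 - 3*s - 18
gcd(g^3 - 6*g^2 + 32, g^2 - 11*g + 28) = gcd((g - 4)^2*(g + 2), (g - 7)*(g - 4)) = g - 4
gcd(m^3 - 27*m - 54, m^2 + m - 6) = m + 3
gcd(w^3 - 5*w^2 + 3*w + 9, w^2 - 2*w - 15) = 1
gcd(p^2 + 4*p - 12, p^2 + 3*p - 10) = p - 2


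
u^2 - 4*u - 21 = (u - 7)*(u + 3)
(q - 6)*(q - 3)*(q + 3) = q^3 - 6*q^2 - 9*q + 54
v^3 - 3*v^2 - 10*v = v*(v - 5)*(v + 2)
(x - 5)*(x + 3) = x^2 - 2*x - 15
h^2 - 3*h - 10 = (h - 5)*(h + 2)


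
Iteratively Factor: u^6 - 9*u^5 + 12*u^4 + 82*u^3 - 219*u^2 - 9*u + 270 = (u - 5)*(u^5 - 4*u^4 - 8*u^3 + 42*u^2 - 9*u - 54) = (u - 5)*(u - 3)*(u^4 - u^3 - 11*u^2 + 9*u + 18) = (u - 5)*(u - 3)*(u - 2)*(u^3 + u^2 - 9*u - 9) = (u - 5)*(u - 3)*(u - 2)*(u + 1)*(u^2 - 9) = (u - 5)*(u - 3)^2*(u - 2)*(u + 1)*(u + 3)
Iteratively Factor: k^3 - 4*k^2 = (k)*(k^2 - 4*k) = k*(k - 4)*(k)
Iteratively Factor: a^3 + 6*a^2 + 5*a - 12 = (a + 3)*(a^2 + 3*a - 4) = (a - 1)*(a + 3)*(a + 4)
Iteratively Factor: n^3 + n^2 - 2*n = (n + 2)*(n^2 - n) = n*(n + 2)*(n - 1)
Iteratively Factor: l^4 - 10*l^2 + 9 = (l + 3)*(l^3 - 3*l^2 - l + 3) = (l - 1)*(l + 3)*(l^2 - 2*l - 3) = (l - 3)*(l - 1)*(l + 3)*(l + 1)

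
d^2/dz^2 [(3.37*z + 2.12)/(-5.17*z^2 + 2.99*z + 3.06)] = ((3.37*z + 2.12)*(10.34*z - 2.99)*(20.68*z - 5.98) + (104.5374*z + 1.7682)*(-5.17*z^2 + 2.99*z + 3.06))/(-5.17*z^2 + 2.99*z + 3.06)^3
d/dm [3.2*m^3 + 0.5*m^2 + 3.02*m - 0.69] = 9.6*m^2 + 1.0*m + 3.02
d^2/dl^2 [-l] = 0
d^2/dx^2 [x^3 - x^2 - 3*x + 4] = 6*x - 2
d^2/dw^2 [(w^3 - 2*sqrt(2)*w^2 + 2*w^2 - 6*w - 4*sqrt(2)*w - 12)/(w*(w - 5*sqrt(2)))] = 12*(sqrt(2)*w^3 + 4*w^3 - 6*w^2 + 30*sqrt(2)*w - 100)/(w^3*(w^3 - 15*sqrt(2)*w^2 + 150*w - 250*sqrt(2)))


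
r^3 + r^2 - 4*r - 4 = (r - 2)*(r + 1)*(r + 2)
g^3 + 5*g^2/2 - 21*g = g*(g - 7/2)*(g + 6)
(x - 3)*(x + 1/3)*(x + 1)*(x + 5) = x^4 + 10*x^3/3 - 12*x^2 - 58*x/3 - 5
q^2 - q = q*(q - 1)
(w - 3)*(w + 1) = w^2 - 2*w - 3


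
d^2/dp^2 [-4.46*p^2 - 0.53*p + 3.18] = -8.92000000000000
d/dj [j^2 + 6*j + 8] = 2*j + 6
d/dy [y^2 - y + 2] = 2*y - 1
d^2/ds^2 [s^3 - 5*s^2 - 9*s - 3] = 6*s - 10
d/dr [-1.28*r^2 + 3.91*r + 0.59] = 3.91 - 2.56*r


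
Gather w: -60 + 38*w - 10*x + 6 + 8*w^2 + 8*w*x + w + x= 8*w^2 + w*(8*x + 39) - 9*x - 54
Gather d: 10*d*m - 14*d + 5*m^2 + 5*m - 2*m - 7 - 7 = d*(10*m - 14) + 5*m^2 + 3*m - 14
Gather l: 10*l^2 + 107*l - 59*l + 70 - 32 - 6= 10*l^2 + 48*l + 32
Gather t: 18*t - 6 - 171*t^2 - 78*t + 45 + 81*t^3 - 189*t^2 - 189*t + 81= 81*t^3 - 360*t^2 - 249*t + 120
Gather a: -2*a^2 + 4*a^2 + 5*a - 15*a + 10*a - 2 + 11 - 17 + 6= 2*a^2 - 2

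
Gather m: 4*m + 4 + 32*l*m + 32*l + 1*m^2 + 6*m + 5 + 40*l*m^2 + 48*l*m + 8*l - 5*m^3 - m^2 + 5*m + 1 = 40*l*m^2 + 40*l - 5*m^3 + m*(80*l + 15) + 10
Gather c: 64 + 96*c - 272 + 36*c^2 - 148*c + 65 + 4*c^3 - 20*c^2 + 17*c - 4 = 4*c^3 + 16*c^2 - 35*c - 147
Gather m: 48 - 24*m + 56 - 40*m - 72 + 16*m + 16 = 48 - 48*m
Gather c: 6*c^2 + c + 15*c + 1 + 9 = 6*c^2 + 16*c + 10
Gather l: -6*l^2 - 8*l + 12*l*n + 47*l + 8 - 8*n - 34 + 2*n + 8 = -6*l^2 + l*(12*n + 39) - 6*n - 18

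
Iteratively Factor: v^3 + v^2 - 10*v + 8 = (v - 2)*(v^2 + 3*v - 4) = (v - 2)*(v - 1)*(v + 4)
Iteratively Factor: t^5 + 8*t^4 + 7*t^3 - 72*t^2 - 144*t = (t + 4)*(t^4 + 4*t^3 - 9*t^2 - 36*t) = (t - 3)*(t + 4)*(t^3 + 7*t^2 + 12*t) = t*(t - 3)*(t + 4)*(t^2 + 7*t + 12) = t*(t - 3)*(t + 4)^2*(t + 3)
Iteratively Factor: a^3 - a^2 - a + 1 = (a - 1)*(a^2 - 1) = (a - 1)*(a + 1)*(a - 1)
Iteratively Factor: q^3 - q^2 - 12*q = (q)*(q^2 - q - 12) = q*(q + 3)*(q - 4)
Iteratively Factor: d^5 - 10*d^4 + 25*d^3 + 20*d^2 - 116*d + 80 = (d + 2)*(d^4 - 12*d^3 + 49*d^2 - 78*d + 40) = (d - 2)*(d + 2)*(d^3 - 10*d^2 + 29*d - 20) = (d - 2)*(d - 1)*(d + 2)*(d^2 - 9*d + 20) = (d - 4)*(d - 2)*(d - 1)*(d + 2)*(d - 5)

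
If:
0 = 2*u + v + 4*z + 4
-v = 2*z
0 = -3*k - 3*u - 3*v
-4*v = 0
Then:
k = 2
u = -2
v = 0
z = 0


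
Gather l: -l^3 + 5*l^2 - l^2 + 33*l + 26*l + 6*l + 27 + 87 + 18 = -l^3 + 4*l^2 + 65*l + 132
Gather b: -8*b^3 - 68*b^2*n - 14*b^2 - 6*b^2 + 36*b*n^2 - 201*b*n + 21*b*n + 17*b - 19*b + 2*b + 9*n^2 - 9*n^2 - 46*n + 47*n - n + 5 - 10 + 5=-8*b^3 + b^2*(-68*n - 20) + b*(36*n^2 - 180*n)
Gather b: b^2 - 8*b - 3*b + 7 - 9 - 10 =b^2 - 11*b - 12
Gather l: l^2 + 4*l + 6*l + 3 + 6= l^2 + 10*l + 9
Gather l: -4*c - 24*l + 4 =-4*c - 24*l + 4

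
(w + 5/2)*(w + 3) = w^2 + 11*w/2 + 15/2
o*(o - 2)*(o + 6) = o^3 + 4*o^2 - 12*o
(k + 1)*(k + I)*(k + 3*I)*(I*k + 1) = I*k^4 - 3*k^3 + I*k^3 - 3*k^2 + I*k^2 - 3*k + I*k - 3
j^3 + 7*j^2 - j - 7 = (j - 1)*(j + 1)*(j + 7)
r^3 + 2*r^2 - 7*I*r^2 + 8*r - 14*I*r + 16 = (r + 2)*(r - 8*I)*(r + I)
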